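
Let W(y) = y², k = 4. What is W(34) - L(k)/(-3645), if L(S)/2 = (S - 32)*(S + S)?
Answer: 4213172/3645 ≈ 1155.9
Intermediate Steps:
L(S) = 4*S*(-32 + S) (L(S) = 2*((S - 32)*(S + S)) = 2*((-32 + S)*(2*S)) = 2*(2*S*(-32 + S)) = 4*S*(-32 + S))
W(34) - L(k)/(-3645) = 34² - 4*4*(-32 + 4)/(-3645) = 1156 - 4*4*(-28)*(-1)/3645 = 1156 - (-448)*(-1)/3645 = 1156 - 1*448/3645 = 1156 - 448/3645 = 4213172/3645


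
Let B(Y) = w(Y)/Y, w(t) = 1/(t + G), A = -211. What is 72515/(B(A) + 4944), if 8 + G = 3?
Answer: 660988728/45065549 ≈ 14.667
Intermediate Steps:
G = -5 (G = -8 + 3 = -5)
w(t) = 1/(-5 + t) (w(t) = 1/(t - 5) = 1/(-5 + t))
B(Y) = 1/(Y*(-5 + Y)) (B(Y) = 1/((-5 + Y)*Y) = 1/(Y*(-5 + Y)))
72515/(B(A) + 4944) = 72515/(1/((-211)*(-5 - 211)) + 4944) = 72515/(-1/211/(-216) + 4944) = 72515/(-1/211*(-1/216) + 4944) = 72515/(1/45576 + 4944) = 72515/(225327745/45576) = 72515*(45576/225327745) = 660988728/45065549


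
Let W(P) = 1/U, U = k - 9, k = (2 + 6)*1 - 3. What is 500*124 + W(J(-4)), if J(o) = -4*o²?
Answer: 247999/4 ≈ 62000.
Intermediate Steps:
k = 5 (k = 8*1 - 3 = 8 - 3 = 5)
U = -4 (U = 5 - 9 = -4)
W(P) = -¼ (W(P) = 1/(-4) = -¼)
500*124 + W(J(-4)) = 500*124 - ¼ = 62000 - ¼ = 247999/4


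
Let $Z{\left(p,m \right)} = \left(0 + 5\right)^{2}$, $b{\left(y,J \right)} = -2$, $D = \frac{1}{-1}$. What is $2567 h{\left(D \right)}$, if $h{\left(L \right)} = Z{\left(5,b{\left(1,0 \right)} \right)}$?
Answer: $64175$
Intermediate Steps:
$D = -1$
$Z{\left(p,m \right)} = 25$ ($Z{\left(p,m \right)} = 5^{2} = 25$)
$h{\left(L \right)} = 25$
$2567 h{\left(D \right)} = 2567 \cdot 25 = 64175$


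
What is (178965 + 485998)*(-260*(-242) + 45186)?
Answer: 71886490078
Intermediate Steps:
(178965 + 485998)*(-260*(-242) + 45186) = 664963*(62920 + 45186) = 664963*108106 = 71886490078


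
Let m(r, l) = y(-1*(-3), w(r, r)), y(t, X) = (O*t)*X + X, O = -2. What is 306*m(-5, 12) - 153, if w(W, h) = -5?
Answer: 7497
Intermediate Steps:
y(t, X) = X - 2*X*t (y(t, X) = (-2*t)*X + X = -2*X*t + X = X - 2*X*t)
m(r, l) = 25 (m(r, l) = -5*(1 - (-2)*(-3)) = -5*(1 - 2*3) = -5*(1 - 6) = -5*(-5) = 25)
306*m(-5, 12) - 153 = 306*25 - 153 = 7650 - 153 = 7497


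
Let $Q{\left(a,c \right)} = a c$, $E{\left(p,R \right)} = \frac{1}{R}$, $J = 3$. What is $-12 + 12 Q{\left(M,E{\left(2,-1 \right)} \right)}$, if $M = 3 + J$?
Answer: $-84$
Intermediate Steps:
$M = 6$ ($M = 3 + 3 = 6$)
$-12 + 12 Q{\left(M,E{\left(2,-1 \right)} \right)} = -12 + 12 \frac{6}{-1} = -12 + 12 \cdot 6 \left(-1\right) = -12 + 12 \left(-6\right) = -12 - 72 = -84$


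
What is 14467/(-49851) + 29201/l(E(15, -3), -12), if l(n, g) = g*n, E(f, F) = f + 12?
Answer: -162265151/1794636 ≈ -90.417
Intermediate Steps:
E(f, F) = 12 + f
14467/(-49851) + 29201/l(E(15, -3), -12) = 14467/(-49851) + 29201/((-12*(12 + 15))) = 14467*(-1/49851) + 29201/((-12*27)) = -14467/49851 + 29201/(-324) = -14467/49851 + 29201*(-1/324) = -14467/49851 - 29201/324 = -162265151/1794636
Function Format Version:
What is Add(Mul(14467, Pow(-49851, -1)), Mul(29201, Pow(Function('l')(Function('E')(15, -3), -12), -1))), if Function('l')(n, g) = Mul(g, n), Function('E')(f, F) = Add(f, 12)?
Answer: Rational(-162265151, 1794636) ≈ -90.417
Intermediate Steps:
Function('E')(f, F) = Add(12, f)
Add(Mul(14467, Pow(-49851, -1)), Mul(29201, Pow(Function('l')(Function('E')(15, -3), -12), -1))) = Add(Mul(14467, Pow(-49851, -1)), Mul(29201, Pow(Mul(-12, Add(12, 15)), -1))) = Add(Mul(14467, Rational(-1, 49851)), Mul(29201, Pow(Mul(-12, 27), -1))) = Add(Rational(-14467, 49851), Mul(29201, Pow(-324, -1))) = Add(Rational(-14467, 49851), Mul(29201, Rational(-1, 324))) = Add(Rational(-14467, 49851), Rational(-29201, 324)) = Rational(-162265151, 1794636)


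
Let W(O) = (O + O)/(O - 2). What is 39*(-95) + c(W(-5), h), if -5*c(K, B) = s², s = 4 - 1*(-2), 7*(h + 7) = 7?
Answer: -18561/5 ≈ -3712.2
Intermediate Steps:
h = -6 (h = -7 + (⅐)*7 = -7 + 1 = -6)
s = 6 (s = 4 + 2 = 6)
W(O) = 2*O/(-2 + O) (W(O) = (2*O)/(-2 + O) = 2*O/(-2 + O))
c(K, B) = -36/5 (c(K, B) = -⅕*6² = -⅕*36 = -36/5)
39*(-95) + c(W(-5), h) = 39*(-95) - 36/5 = -3705 - 36/5 = -18561/5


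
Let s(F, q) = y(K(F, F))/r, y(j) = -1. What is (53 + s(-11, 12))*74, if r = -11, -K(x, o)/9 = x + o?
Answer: 43216/11 ≈ 3928.7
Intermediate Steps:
K(x, o) = -9*o - 9*x (K(x, o) = -9*(x + o) = -9*(o + x) = -9*o - 9*x)
s(F, q) = 1/11 (s(F, q) = -1/(-11) = -1*(-1/11) = 1/11)
(53 + s(-11, 12))*74 = (53 + 1/11)*74 = (584/11)*74 = 43216/11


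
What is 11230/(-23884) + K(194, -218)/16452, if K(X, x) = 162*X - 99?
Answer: 15652941/10914988 ≈ 1.4341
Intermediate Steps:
K(X, x) = -99 + 162*X
11230/(-23884) + K(194, -218)/16452 = 11230/(-23884) + (-99 + 162*194)/16452 = 11230*(-1/23884) + (-99 + 31428)*(1/16452) = -5615/11942 + 31329*(1/16452) = -5615/11942 + 3481/1828 = 15652941/10914988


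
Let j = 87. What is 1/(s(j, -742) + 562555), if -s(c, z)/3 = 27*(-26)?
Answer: 1/564661 ≈ 1.7710e-6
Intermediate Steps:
s(c, z) = 2106 (s(c, z) = -81*(-26) = -3*(-702) = 2106)
1/(s(j, -742) + 562555) = 1/(2106 + 562555) = 1/564661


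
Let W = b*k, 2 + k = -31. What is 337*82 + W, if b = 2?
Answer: 27568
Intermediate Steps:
k = -33 (k = -2 - 31 = -33)
W = -66 (W = 2*(-33) = -66)
337*82 + W = 337*82 - 66 = 27634 - 66 = 27568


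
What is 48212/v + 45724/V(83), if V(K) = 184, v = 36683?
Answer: 18327875/73366 ≈ 249.81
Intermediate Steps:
48212/v + 45724/V(83) = 48212/36683 + 45724/184 = 48212*(1/36683) + 45724*(1/184) = 48212/36683 + 497/2 = 18327875/73366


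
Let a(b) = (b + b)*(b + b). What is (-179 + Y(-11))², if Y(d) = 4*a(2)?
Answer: 13225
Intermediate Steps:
a(b) = 4*b² (a(b) = (2*b)*(2*b) = 4*b²)
Y(d) = 64 (Y(d) = 4*(4*2²) = 4*(4*4) = 4*16 = 64)
(-179 + Y(-11))² = (-179 + 64)² = (-115)² = 13225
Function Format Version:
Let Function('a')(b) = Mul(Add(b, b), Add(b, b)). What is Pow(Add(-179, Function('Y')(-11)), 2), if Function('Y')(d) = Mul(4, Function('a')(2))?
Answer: 13225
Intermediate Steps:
Function('a')(b) = Mul(4, Pow(b, 2)) (Function('a')(b) = Mul(Mul(2, b), Mul(2, b)) = Mul(4, Pow(b, 2)))
Function('Y')(d) = 64 (Function('Y')(d) = Mul(4, Mul(4, Pow(2, 2))) = Mul(4, Mul(4, 4)) = Mul(4, 16) = 64)
Pow(Add(-179, Function('Y')(-11)), 2) = Pow(Add(-179, 64), 2) = Pow(-115, 2) = 13225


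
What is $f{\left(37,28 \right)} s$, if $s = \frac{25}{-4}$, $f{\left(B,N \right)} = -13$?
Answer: $\frac{325}{4} \approx 81.25$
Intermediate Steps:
$s = - \frac{25}{4}$ ($s = 25 \left(- \frac{1}{4}\right) = - \frac{25}{4} \approx -6.25$)
$f{\left(37,28 \right)} s = \left(-13\right) \left(- \frac{25}{4}\right) = \frac{325}{4}$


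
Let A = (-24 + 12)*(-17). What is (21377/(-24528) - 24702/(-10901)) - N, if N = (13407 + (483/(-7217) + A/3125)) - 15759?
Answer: 2027366197449578753/861464061150000 ≈ 2353.4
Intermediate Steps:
A = 204 (A = -12*(-17) = 204)
N = -7577855301/3221875 (N = (13407 + (483/(-7217) + 204/3125)) - 15759 = (13407 + (483*(-1/7217) + 204*(1/3125))) - 15759 = (13407 + (-69/1031 + 204/3125)) - 15759 = (13407 - 5301/3221875) - 15759 = 43195672824/3221875 - 15759 = -7577855301/3221875 ≈ -2352.0)
(21377/(-24528) - 24702/(-10901)) - N = (21377/(-24528) - 24702/(-10901)) - 1*(-7577855301/3221875) = (21377*(-1/24528) - 24702*(-1/10901)) + 7577855301/3221875 = (-21377/24528 + 24702/10901) + 7577855301/3221875 = 372859979/267379728 + 7577855301/3221875 = 2027366197449578753/861464061150000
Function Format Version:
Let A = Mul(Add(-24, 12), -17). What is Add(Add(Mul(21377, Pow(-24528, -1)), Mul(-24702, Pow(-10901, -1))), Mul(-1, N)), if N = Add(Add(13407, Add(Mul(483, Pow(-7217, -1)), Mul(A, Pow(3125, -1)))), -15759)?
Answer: Rational(2027366197449578753, 861464061150000) ≈ 2353.4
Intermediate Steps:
A = 204 (A = Mul(-12, -17) = 204)
N = Rational(-7577855301, 3221875) (N = Add(Add(13407, Add(Mul(483, Pow(-7217, -1)), Mul(204, Pow(3125, -1)))), -15759) = Add(Add(13407, Add(Mul(483, Rational(-1, 7217)), Mul(204, Rational(1, 3125)))), -15759) = Add(Add(13407, Add(Rational(-69, 1031), Rational(204, 3125))), -15759) = Add(Add(13407, Rational(-5301, 3221875)), -15759) = Add(Rational(43195672824, 3221875), -15759) = Rational(-7577855301, 3221875) ≈ -2352.0)
Add(Add(Mul(21377, Pow(-24528, -1)), Mul(-24702, Pow(-10901, -1))), Mul(-1, N)) = Add(Add(Mul(21377, Pow(-24528, -1)), Mul(-24702, Pow(-10901, -1))), Mul(-1, Rational(-7577855301, 3221875))) = Add(Add(Mul(21377, Rational(-1, 24528)), Mul(-24702, Rational(-1, 10901))), Rational(7577855301, 3221875)) = Add(Add(Rational(-21377, 24528), Rational(24702, 10901)), Rational(7577855301, 3221875)) = Add(Rational(372859979, 267379728), Rational(7577855301, 3221875)) = Rational(2027366197449578753, 861464061150000)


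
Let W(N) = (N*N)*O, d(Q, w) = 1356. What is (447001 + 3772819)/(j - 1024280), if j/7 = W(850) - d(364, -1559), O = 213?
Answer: 1054955/269053432 ≈ 0.0039210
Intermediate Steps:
W(N) = 213*N² (W(N) = (N*N)*213 = N²*213 = 213*N²)
j = 1077238008 (j = 7*(213*850² - 1*1356) = 7*(213*722500 - 1356) = 7*(153892500 - 1356) = 7*153891144 = 1077238008)
(447001 + 3772819)/(j - 1024280) = (447001 + 3772819)/(1077238008 - 1024280) = 4219820/1076213728 = 4219820*(1/1076213728) = 1054955/269053432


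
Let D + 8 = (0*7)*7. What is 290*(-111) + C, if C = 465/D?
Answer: -257985/8 ≈ -32248.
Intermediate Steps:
D = -8 (D = -8 + (0*7)*7 = -8 + 0*7 = -8 + 0 = -8)
C = -465/8 (C = 465/(-8) = 465*(-⅛) = -465/8 ≈ -58.125)
290*(-111) + C = 290*(-111) - 465/8 = -32190 - 465/8 = -257985/8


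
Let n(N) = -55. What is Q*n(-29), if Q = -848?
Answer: 46640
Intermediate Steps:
Q*n(-29) = -848*(-55) = 46640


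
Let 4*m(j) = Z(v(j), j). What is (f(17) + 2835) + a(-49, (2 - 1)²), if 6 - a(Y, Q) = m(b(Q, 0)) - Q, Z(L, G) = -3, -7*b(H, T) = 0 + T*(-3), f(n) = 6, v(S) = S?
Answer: 11395/4 ≈ 2848.8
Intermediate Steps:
b(H, T) = 3*T/7 (b(H, T) = -(0 + T*(-3))/7 = -(0 - 3*T)/7 = -(-3)*T/7 = 3*T/7)
m(j) = -¾ (m(j) = (¼)*(-3) = -¾)
a(Y, Q) = 27/4 + Q (a(Y, Q) = 6 - (-¾ - Q) = 6 + (¾ + Q) = 27/4 + Q)
(f(17) + 2835) + a(-49, (2 - 1)²) = (6 + 2835) + (27/4 + (2 - 1)²) = 2841 + (27/4 + 1²) = 2841 + (27/4 + 1) = 2841 + 31/4 = 11395/4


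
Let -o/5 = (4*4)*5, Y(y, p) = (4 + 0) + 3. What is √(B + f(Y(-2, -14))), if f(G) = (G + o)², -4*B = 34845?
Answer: √582951/2 ≈ 381.76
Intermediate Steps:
Y(y, p) = 7 (Y(y, p) = 4 + 3 = 7)
B = -34845/4 (B = -¼*34845 = -34845/4 ≈ -8711.3)
o = -400 (o = -5*4*4*5 = -80*5 = -5*80 = -400)
f(G) = (-400 + G)² (f(G) = (G - 400)² = (-400 + G)²)
√(B + f(Y(-2, -14))) = √(-34845/4 + (-400 + 7)²) = √(-34845/4 + (-393)²) = √(-34845/4 + 154449) = √(582951/4) = √582951/2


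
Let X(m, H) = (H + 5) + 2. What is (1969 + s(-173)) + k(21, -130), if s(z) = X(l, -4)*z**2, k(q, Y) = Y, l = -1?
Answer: 91626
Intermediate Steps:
X(m, H) = 7 + H (X(m, H) = (5 + H) + 2 = 7 + H)
s(z) = 3*z**2 (s(z) = (7 - 4)*z**2 = 3*z**2)
(1969 + s(-173)) + k(21, -130) = (1969 + 3*(-173)**2) - 130 = (1969 + 3*29929) - 130 = (1969 + 89787) - 130 = 91756 - 130 = 91626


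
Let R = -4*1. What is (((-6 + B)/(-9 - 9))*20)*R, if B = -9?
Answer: -200/3 ≈ -66.667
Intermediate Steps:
R = -4
(((-6 + B)/(-9 - 9))*20)*R = (((-6 - 9)/(-9 - 9))*20)*(-4) = (-15/(-18)*20)*(-4) = (-15*(-1/18)*20)*(-4) = ((⅚)*20)*(-4) = (50/3)*(-4) = -200/3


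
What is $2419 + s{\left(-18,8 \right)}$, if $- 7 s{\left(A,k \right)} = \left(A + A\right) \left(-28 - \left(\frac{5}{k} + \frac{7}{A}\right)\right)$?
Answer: $\frac{31833}{14} \approx 2273.8$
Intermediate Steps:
$s{\left(A,k \right)} = - \frac{2 A \left(-28 - \frac{7}{A} - \frac{5}{k}\right)}{7}$ ($s{\left(A,k \right)} = - \frac{\left(A + A\right) \left(-28 - \left(\frac{5}{k} + \frac{7}{A}\right)\right)}{7} = - \frac{2 A \left(-28 - \frac{7}{A} - \frac{5}{k}\right)}{7}$)
$2419 + s{\left(-18,8 \right)} = 2419 + \left(2 + 8 \left(-18\right) + \frac{10}{7} \left(-18\right) \frac{1}{8}\right) = 2419 + \left(2 - 144 + \frac{10}{7} \left(-18\right) \frac{1}{8}\right) = 2419 - \frac{2033}{14} = \frac{31833}{14}$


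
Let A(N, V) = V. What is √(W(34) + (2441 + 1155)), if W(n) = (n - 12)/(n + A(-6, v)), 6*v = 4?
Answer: 5*√97253/26 ≈ 59.972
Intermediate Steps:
v = ⅔ (v = (⅙)*4 = ⅔ ≈ 0.66667)
W(n) = (-12 + n)/(⅔ + n) (W(n) = (n - 12)/(n + ⅔) = (-12 + n)/(⅔ + n))
√(W(34) + (2441 + 1155)) = √(3*(-12 + 34)/(2 + 3*34) + (2441 + 1155)) = √(3*22/(2 + 102) + 3596) = √(3*22/104 + 3596) = √(3*(1/104)*22 + 3596) = √(33/52 + 3596) = √(187025/52) = 5*√97253/26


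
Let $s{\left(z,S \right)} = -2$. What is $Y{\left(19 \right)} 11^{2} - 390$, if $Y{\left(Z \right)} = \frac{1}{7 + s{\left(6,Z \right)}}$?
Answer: $- \frac{1829}{5} \approx -365.8$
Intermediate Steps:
$Y{\left(Z \right)} = \frac{1}{5}$ ($Y{\left(Z \right)} = \frac{1}{7 - 2} = \frac{1}{5}$)
$Y{\left(19 \right)} 11^{2} - 390 = \frac{11^{2}}{5} - 390 = \frac{1}{5} \cdot 121 - 390 = \frac{121}{5} - 390 = - \frac{1829}{5}$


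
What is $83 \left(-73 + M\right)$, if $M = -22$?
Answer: $-7885$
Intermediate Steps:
$83 \left(-73 + M\right) = 83 \left(-73 - 22\right) = 83 \left(-95\right) = -7885$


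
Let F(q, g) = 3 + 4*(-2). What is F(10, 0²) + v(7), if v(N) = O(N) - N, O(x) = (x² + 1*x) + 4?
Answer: 48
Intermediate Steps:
O(x) = 4 + x + x² (O(x) = (x² + x) + 4 = (x + x²) + 4 = 4 + x + x²)
v(N) = 4 + N² (v(N) = (4 + N + N²) - N = 4 + N²)
F(q, g) = -5 (F(q, g) = 3 - 8 = -5)
F(10, 0²) + v(7) = -5 + (4 + 7²) = -5 + (4 + 49) = -5 + 53 = 48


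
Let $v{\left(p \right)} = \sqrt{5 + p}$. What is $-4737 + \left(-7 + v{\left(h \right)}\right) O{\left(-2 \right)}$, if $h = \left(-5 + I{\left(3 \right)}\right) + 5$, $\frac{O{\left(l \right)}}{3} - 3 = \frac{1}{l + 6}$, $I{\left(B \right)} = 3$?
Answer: $- \frac{19221}{4} + \frac{39 \sqrt{2}}{2} \approx -4777.7$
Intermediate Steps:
$O{\left(l \right)} = 9 + \frac{3}{6 + l}$ ($O{\left(l \right)} = 9 + \frac{3}{l + 6} = 9 + \frac{3}{6 + l}$)
$h = 3$ ($h = \left(-5 + 3\right) + 5 = -2 + 5 = 3$)
$-4737 + \left(-7 + v{\left(h \right)}\right) O{\left(-2 \right)} = -4737 + \left(-7 + \sqrt{5 + 3}\right) \frac{3 \left(19 + 3 \left(-2\right)\right)}{6 - 2} = -4737 + \left(-7 + \sqrt{8}\right) \frac{3 \left(19 - 6\right)}{4} = -4737 + \left(-7 + 2 \sqrt{2}\right) 3 \cdot \frac{1}{4} \cdot 13 = -4737 + \left(-7 + 2 \sqrt{2}\right) \frac{39}{4} = -4737 - \left(\frac{273}{4} - \frac{39 \sqrt{2}}{2}\right) = - \frac{19221}{4} + \frac{39 \sqrt{2}}{2}$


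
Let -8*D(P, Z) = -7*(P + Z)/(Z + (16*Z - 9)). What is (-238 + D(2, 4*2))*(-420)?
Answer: 12691245/127 ≈ 99931.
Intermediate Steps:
D(P, Z) = 7*(P + Z)/(8*(-9 + 17*Z)) (D(P, Z) = -(-7)/(8*((Z + (16*Z - 9))/(P + Z))) = -(-7)/(8*((Z + (-9 + 16*Z))/(P + Z))) = -(-7)/(8*((-9 + 17*Z)/(P + Z))) = -(-7)*(P + Z)/(-9 + 17*Z)/8 = -(-7)*(P + Z)/(8*(-9 + 17*Z)) = 7*(P + Z)/(8*(-9 + 17*Z)))
(-238 + D(2, 4*2))*(-420) = (-238 + 7*(2 + 4*2)/(8*(-9 + 17*(4*2))))*(-420) = (-238 + 7*(2 + 8)/(8*(-9 + 17*8)))*(-420) = (-238 + (7/8)*10/(-9 + 136))*(-420) = (-238 + (7/8)*10/127)*(-420) = (-238 + (7/8)*(1/127)*10)*(-420) = (-238 + 35/508)*(-420) = -120869/508*(-420) = 12691245/127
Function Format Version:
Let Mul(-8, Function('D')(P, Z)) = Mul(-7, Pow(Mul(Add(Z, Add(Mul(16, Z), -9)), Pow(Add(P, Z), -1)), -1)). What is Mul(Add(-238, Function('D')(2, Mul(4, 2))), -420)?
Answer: Rational(12691245, 127) ≈ 99931.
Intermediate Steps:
Function('D')(P, Z) = Mul(Rational(7, 8), Pow(Add(-9, Mul(17, Z)), -1), Add(P, Z)) (Function('D')(P, Z) = Mul(Rational(-1, 8), Mul(-7, Pow(Mul(Add(Z, Add(Mul(16, Z), -9)), Pow(Add(P, Z), -1)), -1))) = Mul(Rational(-1, 8), Mul(-7, Pow(Mul(Add(Z, Add(-9, Mul(16, Z))), Pow(Add(P, Z), -1)), -1))) = Mul(Rational(-1, 8), Mul(-7, Pow(Mul(Add(-9, Mul(17, Z)), Pow(Add(P, Z), -1)), -1))) = Mul(Rational(-1, 8), Mul(-7, Pow(Mul(Pow(Add(P, Z), -1), Add(-9, Mul(17, Z))), -1))) = Mul(Rational(-1, 8), Mul(-7, Mul(Pow(Add(-9, Mul(17, Z)), -1), Add(P, Z)))) = Mul(Rational(-1, 8), Mul(-7, Pow(Add(-9, Mul(17, Z)), -1), Add(P, Z))) = Mul(Rational(7, 8), Pow(Add(-9, Mul(17, Z)), -1), Add(P, Z)))
Mul(Add(-238, Function('D')(2, Mul(4, 2))), -420) = Mul(Add(-238, Mul(Rational(7, 8), Pow(Add(-9, Mul(17, Mul(4, 2))), -1), Add(2, Mul(4, 2)))), -420) = Mul(Add(-238, Mul(Rational(7, 8), Pow(Add(-9, Mul(17, 8)), -1), Add(2, 8))), -420) = Mul(Add(-238, Mul(Rational(7, 8), Pow(Add(-9, 136), -1), 10)), -420) = Mul(Add(-238, Mul(Rational(7, 8), Pow(127, -1), 10)), -420) = Mul(Add(-238, Mul(Rational(7, 8), Rational(1, 127), 10)), -420) = Mul(Add(-238, Rational(35, 508)), -420) = Mul(Rational(-120869, 508), -420) = Rational(12691245, 127)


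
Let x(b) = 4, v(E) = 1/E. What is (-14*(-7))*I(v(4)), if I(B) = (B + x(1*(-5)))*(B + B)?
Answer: 833/4 ≈ 208.25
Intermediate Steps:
v(E) = 1/E
I(B) = 2*B*(4 + B) (I(B) = (B + 4)*(B + B) = (4 + B)*(2*B) = 2*B*(4 + B))
(-14*(-7))*I(v(4)) = (-14*(-7))*(2*(4 + 1/4)/4) = 98*(2*(¼)*(4 + ¼)) = 98*(2*(¼)*(17/4)) = 98*(17/8) = 833/4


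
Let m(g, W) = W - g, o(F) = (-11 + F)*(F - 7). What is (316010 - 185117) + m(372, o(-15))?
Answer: 131093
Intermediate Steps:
o(F) = (-11 + F)*(-7 + F)
(316010 - 185117) + m(372, o(-15)) = (316010 - 185117) + ((77 + (-15)² - 18*(-15)) - 1*372) = 130893 + ((77 + 225 + 270) - 372) = 130893 + (572 - 372) = 130893 + 200 = 131093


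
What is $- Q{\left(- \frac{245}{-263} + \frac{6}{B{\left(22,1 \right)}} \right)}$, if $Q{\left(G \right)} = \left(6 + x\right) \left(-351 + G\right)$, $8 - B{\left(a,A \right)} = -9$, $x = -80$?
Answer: $- \frac{115704772}{4471} \approx -25879.0$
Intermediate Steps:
$B{\left(a,A \right)} = 17$ ($B{\left(a,A \right)} = 8 - -9 = 8 + 9 = 17$)
$Q{\left(G \right)} = 25974 - 74 G$ ($Q{\left(G \right)} = \left(6 - 80\right) \left(-351 + G\right) = - 74 \left(-351 + G\right) = 25974 - 74 G$)
$- Q{\left(- \frac{245}{-263} + \frac{6}{B{\left(22,1 \right)}} \right)} = - (25974 - 74 \left(- \frac{245}{-263} + \frac{6}{17}\right)) = - (25974 - 74 \left(\left(-245\right) \left(- \frac{1}{263}\right) + 6 \cdot \frac{1}{17}\right)) = - (25974 - 74 \left(\frac{245}{263} + \frac{6}{17}\right)) = - (25974 - \frac{424982}{4471}) = \left(-1\right) \frac{115704772}{4471} = - \frac{115704772}{4471}$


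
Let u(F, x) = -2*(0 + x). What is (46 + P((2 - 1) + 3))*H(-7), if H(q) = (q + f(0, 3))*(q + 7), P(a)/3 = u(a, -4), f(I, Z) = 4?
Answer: 0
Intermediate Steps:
u(F, x) = -2*x
P(a) = 24 (P(a) = 3*(-2*(-4)) = 3*8 = 24)
H(q) = (4 + q)*(7 + q) (H(q) = (q + 4)*(q + 7) = (4 + q)*(7 + q))
(46 + P((2 - 1) + 3))*H(-7) = (46 + 24)*(28 + (-7)² + 11*(-7)) = 70*(28 + 49 - 77) = 70*0 = 0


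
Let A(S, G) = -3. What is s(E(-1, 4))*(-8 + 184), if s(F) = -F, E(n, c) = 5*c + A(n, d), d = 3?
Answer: -2992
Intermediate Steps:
E(n, c) = -3 + 5*c (E(n, c) = 5*c - 3 = -3 + 5*c)
s(E(-1, 4))*(-8 + 184) = (-(-3 + 5*4))*(-8 + 184) = -(-3 + 20)*176 = -1*17*176 = -17*176 = -2992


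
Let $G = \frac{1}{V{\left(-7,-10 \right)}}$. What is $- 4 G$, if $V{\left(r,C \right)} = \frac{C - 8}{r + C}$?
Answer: $- \frac{34}{9} \approx -3.7778$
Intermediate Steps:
$V{\left(r,C \right)} = \frac{-8 + C}{C + r}$
$G = \frac{17}{18}$ ($G = \frac{1}{\frac{1}{-10 - 7} \left(-8 - 10\right)} = \frac{1}{\frac{1}{-17} \left(-18\right)} = \frac{1}{\left(- \frac{1}{17}\right) \left(-18\right)} = \frac{1}{\frac{18}{17}} = \frac{17}{18} \approx 0.94444$)
$- 4 G = \left(-4\right) \frac{17}{18} = - \frac{34}{9}$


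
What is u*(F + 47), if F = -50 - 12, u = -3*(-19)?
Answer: -855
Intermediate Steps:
u = 57
F = -62
u*(F + 47) = 57*(-62 + 47) = 57*(-15) = -855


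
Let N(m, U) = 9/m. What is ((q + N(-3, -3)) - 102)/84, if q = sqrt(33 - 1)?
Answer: -5/4 + sqrt(2)/21 ≈ -1.1827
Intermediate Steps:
q = 4*sqrt(2) (q = sqrt(32) = 4*sqrt(2) ≈ 5.6569)
((q + N(-3, -3)) - 102)/84 = ((4*sqrt(2) + 9/(-3)) - 102)/84 = ((4*sqrt(2) + 9*(-1/3)) - 102)/84 = ((4*sqrt(2) - 3) - 102)/84 = ((-3 + 4*sqrt(2)) - 102)/84 = (-105 + 4*sqrt(2))/84 = -5/4 + sqrt(2)/21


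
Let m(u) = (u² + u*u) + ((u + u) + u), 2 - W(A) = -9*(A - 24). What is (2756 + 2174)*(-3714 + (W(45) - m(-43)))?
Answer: -34963560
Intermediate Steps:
W(A) = -214 + 9*A (W(A) = 2 - (-9)*(A - 24) = 2 - (-9)*(-24 + A) = 2 - (216 - 9*A) = 2 + (-216 + 9*A) = -214 + 9*A)
m(u) = 2*u² + 3*u (m(u) = (u² + u²) + (2*u + u) = 2*u² + 3*u)
(2756 + 2174)*(-3714 + (W(45) - m(-43))) = (2756 + 2174)*(-3714 + ((-214 + 9*45) - (-43)*(3 + 2*(-43)))) = 4930*(-3714 + ((-214 + 405) - (-43)*(3 - 86))) = 4930*(-3714 + (191 - (-43)*(-83))) = 4930*(-3714 + (191 - 1*3569)) = 4930*(-3714 + (191 - 3569)) = 4930*(-3714 - 3378) = 4930*(-7092) = -34963560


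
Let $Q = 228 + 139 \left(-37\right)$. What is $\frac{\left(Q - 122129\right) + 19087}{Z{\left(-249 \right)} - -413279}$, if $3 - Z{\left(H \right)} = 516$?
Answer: $- \frac{107957}{412766} \approx -0.26155$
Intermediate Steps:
$Z{\left(H \right)} = -513$ ($Z{\left(H \right)} = 3 - 516 = -513$)
$Q = -4915$ ($Q = 228 - 5143 = -4915$)
$\frac{\left(Q - 122129\right) + 19087}{Z{\left(-249 \right)} - -413279} = \frac{\left(-4915 - 122129\right) + 19087}{-513 - -413279} = \frac{-127044 + 19087}{-513 + 413279} = - \frac{107957}{412766}$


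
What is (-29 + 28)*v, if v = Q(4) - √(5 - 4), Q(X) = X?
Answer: -3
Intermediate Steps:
v = 3 (v = 4 - √(5 - 4) = 4 - √1 = 4 - 1*1 = 4 - 1 = 3)
(-29 + 28)*v = (-29 + 28)*3 = -1*3 = -3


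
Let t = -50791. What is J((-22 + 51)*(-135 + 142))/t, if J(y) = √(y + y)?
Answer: -√406/50791 ≈ -0.00039671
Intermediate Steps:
J(y) = √2*√y (J(y) = √(2*y) = √2*√y)
J((-22 + 51)*(-135 + 142))/t = (√2*√((-22 + 51)*(-135 + 142)))/(-50791) = (√2*√(29*7))*(-1/50791) = (√2*√203)*(-1/50791) = √406*(-1/50791) = -√406/50791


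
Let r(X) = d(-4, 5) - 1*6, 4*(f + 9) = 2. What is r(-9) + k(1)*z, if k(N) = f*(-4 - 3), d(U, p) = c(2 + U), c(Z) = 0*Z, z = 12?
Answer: 708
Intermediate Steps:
f = -17/2 (f = -9 + (1/4)*2 = -9 + 1/2 = -17/2 ≈ -8.5000)
c(Z) = 0
d(U, p) = 0
k(N) = 119/2 (k(N) = -17*(-4 - 3)/2 = -17/2*(-7) = 119/2)
r(X) = -6 (r(X) = 0 - 1*6 = 0 - 6 = -6)
r(-9) + k(1)*z = -6 + (119/2)*12 = -6 + 714 = 708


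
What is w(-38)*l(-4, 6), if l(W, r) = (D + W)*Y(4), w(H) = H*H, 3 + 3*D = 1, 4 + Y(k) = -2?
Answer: 40432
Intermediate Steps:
Y(k) = -6 (Y(k) = -4 - 2 = -6)
D = -⅔ (D = -1 + (⅓)*1 = -1 + ⅓ = -⅔ ≈ -0.66667)
w(H) = H²
l(W, r) = 4 - 6*W (l(W, r) = (-⅔ + W)*(-6) = 4 - 6*W)
w(-38)*l(-4, 6) = (-38)²*(4 - 6*(-4)) = 1444*(4 + 24) = 1444*28 = 40432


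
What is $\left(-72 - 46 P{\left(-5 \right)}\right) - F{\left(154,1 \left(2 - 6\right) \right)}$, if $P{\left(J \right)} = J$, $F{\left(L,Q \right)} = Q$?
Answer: $162$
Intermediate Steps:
$\left(-72 - 46 P{\left(-5 \right)}\right) - F{\left(154,1 \left(2 - 6\right) \right)} = \left(-72 - -230\right) - 1 \left(2 - 6\right) = \left(-72 + 230\right) - 1 \left(-4\right) = 158 - -4 = 158 + 4 = 162$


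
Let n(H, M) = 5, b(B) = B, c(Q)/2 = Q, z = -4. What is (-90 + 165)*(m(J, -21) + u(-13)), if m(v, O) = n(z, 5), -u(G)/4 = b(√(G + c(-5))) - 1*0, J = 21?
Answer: 375 - 300*I*√23 ≈ 375.0 - 1438.8*I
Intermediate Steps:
c(Q) = 2*Q
u(G) = -4*√(-10 + G) (u(G) = -4*(√(G + 2*(-5)) - 1*0) = -4*(√(G - 10) + 0) = -4*(√(-10 + G) + 0) = -4*√(-10 + G))
m(v, O) = 5
(-90 + 165)*(m(J, -21) + u(-13)) = (-90 + 165)*(5 - 4*√(-10 - 13)) = 75*(5 - 4*I*√23) = 375 - 300*I*√23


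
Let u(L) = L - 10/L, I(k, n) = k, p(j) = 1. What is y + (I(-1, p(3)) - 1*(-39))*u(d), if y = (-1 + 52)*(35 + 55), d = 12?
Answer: 15043/3 ≈ 5014.3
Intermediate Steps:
y = 4590 (y = 51*90 = 4590)
u(L) = L - 10/L
y + (I(-1, p(3)) - 1*(-39))*u(d) = 4590 + (-1 - 1*(-39))*(12 - 10/12) = 4590 + (-1 + 39)*(12 - 10*1/12) = 4590 + 38*(12 - ⅚) = 4590 + 38*(67/6) = 4590 + 1273/3 = 15043/3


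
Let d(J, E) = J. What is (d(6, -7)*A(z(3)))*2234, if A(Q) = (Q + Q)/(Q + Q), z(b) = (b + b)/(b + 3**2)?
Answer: 13404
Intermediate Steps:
z(b) = 2*b/(9 + b) (z(b) = (2*b)/(b + 9) = (2*b)/(9 + b) = 2*b/(9 + b))
A(Q) = 1 (A(Q) = (2*Q)/((2*Q)) = (2*Q)*(1/(2*Q)) = 1)
(d(6, -7)*A(z(3)))*2234 = (6*1)*2234 = 6*2234 = 13404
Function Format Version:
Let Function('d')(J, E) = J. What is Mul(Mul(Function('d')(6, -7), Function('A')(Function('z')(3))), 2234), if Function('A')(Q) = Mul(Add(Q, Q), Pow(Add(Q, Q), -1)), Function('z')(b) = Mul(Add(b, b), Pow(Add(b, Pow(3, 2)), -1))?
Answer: 13404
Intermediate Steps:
Function('z')(b) = Mul(2, b, Pow(Add(9, b), -1)) (Function('z')(b) = Mul(Mul(2, b), Pow(Add(b, 9), -1)) = Mul(Mul(2, b), Pow(Add(9, b), -1)) = Mul(2, b, Pow(Add(9, b), -1)))
Function('A')(Q) = 1 (Function('A')(Q) = Mul(Mul(2, Q), Pow(Mul(2, Q), -1)) = Mul(Mul(2, Q), Mul(Rational(1, 2), Pow(Q, -1))) = 1)
Mul(Mul(Function('d')(6, -7), Function('A')(Function('z')(3))), 2234) = Mul(Mul(6, 1), 2234) = Mul(6, 2234) = 13404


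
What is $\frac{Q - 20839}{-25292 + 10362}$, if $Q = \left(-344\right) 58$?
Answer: $\frac{40791}{14930} \approx 2.7322$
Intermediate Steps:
$Q = -19952$
$\frac{Q - 20839}{-25292 + 10362} = \frac{-19952 - 20839}{-25292 + 10362} = - \frac{40791}{-14930} = \left(-40791\right) \left(- \frac{1}{14930}\right) = \frac{40791}{14930}$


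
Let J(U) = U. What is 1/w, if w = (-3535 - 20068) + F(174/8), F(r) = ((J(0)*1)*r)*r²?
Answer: -1/23603 ≈ -4.2367e-5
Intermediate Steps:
F(r) = 0 (F(r) = ((0*1)*r)*r² = (0*r)*r² = 0*r² = 0)
w = -23603 (w = (-3535 - 20068) + 0 = -23603 + 0 = -23603)
1/w = 1/(-23603) = -1/23603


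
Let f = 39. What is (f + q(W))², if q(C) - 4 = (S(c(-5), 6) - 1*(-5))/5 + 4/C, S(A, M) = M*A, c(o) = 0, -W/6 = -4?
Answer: 70225/36 ≈ 1950.7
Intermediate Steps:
W = 24 (W = -6*(-4) = 24)
S(A, M) = A*M
q(C) = 5 + 4/C (q(C) = 4 + ((0*6 - 1*(-5))/5 + 4/C) = 4 + ((0 + 5)*(⅕) + 4/C) = 4 + (5*(⅕) + 4/C) = 4 + (1 + 4/C) = 5 + 4/C)
(f + q(W))² = (39 + (5 + 4/24))² = (39 + (5 + 4*(1/24)))² = (39 + (5 + ⅙))² = (39 + 31/6)² = (265/6)² = 70225/36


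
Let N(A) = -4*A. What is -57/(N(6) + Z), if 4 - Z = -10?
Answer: 57/10 ≈ 5.7000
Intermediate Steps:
Z = 14 (Z = 4 - 1*(-10) = 4 + 10 = 14)
-57/(N(6) + Z) = -57/(-4*6 + 14) = -57/(-24 + 14) = -57/(-10) = -57*(-⅒) = 57/10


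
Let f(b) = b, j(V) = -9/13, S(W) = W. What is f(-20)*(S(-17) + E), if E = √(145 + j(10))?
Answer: 340 - 40*√6097/13 ≈ 99.744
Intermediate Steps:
j(V) = -9/13 (j(V) = -9*1/13 = -9/13)
E = 2*√6097/13 (E = √(145 - 9/13) = √(1876/13) = 2*√6097/13 ≈ 12.013)
f(-20)*(S(-17) + E) = -20*(-17 + 2*√6097/13) = 340 - 40*√6097/13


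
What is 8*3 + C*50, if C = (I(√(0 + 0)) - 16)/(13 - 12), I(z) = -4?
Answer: -976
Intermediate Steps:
C = -20 (C = (-4 - 16)/(13 - 12) = -20/1 = -20*1 = -20)
8*3 + C*50 = 8*3 - 20*50 = 24 - 1000 = -976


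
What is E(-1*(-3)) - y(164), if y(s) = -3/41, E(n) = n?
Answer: 126/41 ≈ 3.0732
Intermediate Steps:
y(s) = -3/41 (y(s) = -3*1/41 = -3/41)
E(-1*(-3)) - y(164) = -1*(-3) - 1*(-3/41) = 3 + 3/41 = 126/41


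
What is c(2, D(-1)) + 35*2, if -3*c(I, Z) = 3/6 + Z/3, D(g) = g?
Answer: 1259/18 ≈ 69.944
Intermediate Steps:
c(I, Z) = -1/6 - Z/9 (c(I, Z) = -(3/6 + Z/3)/3 = -(3*(1/6) + Z*(1/3))/3 = -(1/2 + Z/3)/3 = -1/6 - Z/9)
c(2, D(-1)) + 35*2 = (-1/6 - 1/9*(-1)) + 35*2 = (-1/6 + 1/9) + 70 = -1/18 + 70 = 1259/18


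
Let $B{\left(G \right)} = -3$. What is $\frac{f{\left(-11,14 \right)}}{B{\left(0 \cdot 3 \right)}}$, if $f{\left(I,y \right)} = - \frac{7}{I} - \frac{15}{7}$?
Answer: $\frac{116}{231} \approx 0.50216$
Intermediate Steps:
$f{\left(I,y \right)} = - \frac{15}{7} - \frac{7}{I}$ ($f{\left(I,y \right)} = - \frac{7}{I} - \frac{15}{7} = - \frac{15}{7} - \frac{7}{I}$)
$\frac{f{\left(-11,14 \right)}}{B{\left(0 \cdot 3 \right)}} = \frac{- \frac{15}{7} - \frac{7}{-11}}{-3} = \left(- \frac{15}{7} - - \frac{7}{11}\right) \left(- \frac{1}{3}\right) = \left(- \frac{15}{7} + \frac{7}{11}\right) \left(- \frac{1}{3}\right) = \left(- \frac{116}{77}\right) \left(- \frac{1}{3}\right) = \frac{116}{231}$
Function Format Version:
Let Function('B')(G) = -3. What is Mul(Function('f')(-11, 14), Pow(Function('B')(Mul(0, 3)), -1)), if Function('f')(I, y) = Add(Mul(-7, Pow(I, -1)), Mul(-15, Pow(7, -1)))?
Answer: Rational(116, 231) ≈ 0.50216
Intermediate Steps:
Function('f')(I, y) = Add(Rational(-15, 7), Mul(-7, Pow(I, -1))) (Function('f')(I, y) = Add(Mul(-7, Pow(I, -1)), Mul(-15, Rational(1, 7))) = Add(Mul(-7, Pow(I, -1)), Rational(-15, 7)) = Add(Rational(-15, 7), Mul(-7, Pow(I, -1))))
Mul(Function('f')(-11, 14), Pow(Function('B')(Mul(0, 3)), -1)) = Mul(Add(Rational(-15, 7), Mul(-7, Pow(-11, -1))), Pow(-3, -1)) = Mul(Add(Rational(-15, 7), Mul(-7, Rational(-1, 11))), Rational(-1, 3)) = Mul(Add(Rational(-15, 7), Rational(7, 11)), Rational(-1, 3)) = Mul(Rational(-116, 77), Rational(-1, 3)) = Rational(116, 231)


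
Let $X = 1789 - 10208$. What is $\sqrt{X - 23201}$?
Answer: $2 i \sqrt{7905} \approx 177.82 i$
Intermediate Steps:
$X = -8419$ ($X = 1789 - 10208 = -8419$)
$\sqrt{X - 23201} = \sqrt{-8419 - 23201} = \sqrt{-31620} = 2 i \sqrt{7905}$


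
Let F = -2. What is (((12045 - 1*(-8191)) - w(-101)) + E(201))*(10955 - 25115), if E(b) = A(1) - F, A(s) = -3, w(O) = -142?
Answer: -288538320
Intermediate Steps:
E(b) = -1 (E(b) = -3 - 1*(-2) = -3 + 2 = -1)
(((12045 - 1*(-8191)) - w(-101)) + E(201))*(10955 - 25115) = (((12045 - 1*(-8191)) - 1*(-142)) - 1)*(10955 - 25115) = (((12045 + 8191) + 142) - 1)*(-14160) = ((20236 + 142) - 1)*(-14160) = (20378 - 1)*(-14160) = 20377*(-14160) = -288538320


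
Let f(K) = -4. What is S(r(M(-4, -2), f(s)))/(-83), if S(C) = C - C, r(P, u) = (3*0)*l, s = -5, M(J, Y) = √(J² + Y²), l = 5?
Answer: 0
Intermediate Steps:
r(P, u) = 0 (r(P, u) = (3*0)*5 = 0*5 = 0)
S(C) = 0
S(r(M(-4, -2), f(s)))/(-83) = 0/(-83) = 0*(-1/83) = 0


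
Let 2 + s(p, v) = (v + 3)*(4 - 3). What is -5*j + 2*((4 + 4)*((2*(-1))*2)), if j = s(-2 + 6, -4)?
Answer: -49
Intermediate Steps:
s(p, v) = 1 + v (s(p, v) = -2 + (v + 3)*(4 - 3) = -2 + (3 + v)*1 = -2 + (3 + v) = 1 + v)
j = -3 (j = 1 - 4 = -3)
-5*j + 2*((4 + 4)*((2*(-1))*2)) = -5*(-3) + 2*((4 + 4)*((2*(-1))*2)) = 15 + 2*(8*(-2*2)) = 15 + 2*(8*(-4)) = 15 + 2*(-32) = 15 - 64 = -49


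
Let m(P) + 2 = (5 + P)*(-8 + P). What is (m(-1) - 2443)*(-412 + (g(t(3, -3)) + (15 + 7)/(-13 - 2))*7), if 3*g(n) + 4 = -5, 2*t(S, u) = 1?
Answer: 5498723/5 ≈ 1.0997e+6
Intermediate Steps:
t(S, u) = 1/2 (t(S, u) = (1/2)*1 = 1/2)
m(P) = -2 + (-8 + P)*(5 + P) (m(P) = -2 + (5 + P)*(-8 + P) = -2 + (-8 + P)*(5 + P))
g(n) = -3 (g(n) = -4/3 + (1/3)*(-5) = -4/3 - 5/3 = -3)
(m(-1) - 2443)*(-412 + (g(t(3, -3)) + (15 + 7)/(-13 - 2))*7) = ((-42 + (-1)**2 - 3*(-1)) - 2443)*(-412 + (-3 + (15 + 7)/(-13 - 2))*7) = ((-42 + 1 + 3) - 2443)*(-412 + (-3 + 22/(-15))*7) = (-38 - 2443)*(-412 + (-3 + 22*(-1/15))*7) = -2481*(-412 + (-3 - 22/15)*7) = -2481*(-412 - 67/15*7) = -2481*(-412 - 469/15) = -2481*(-6649/15) = 5498723/5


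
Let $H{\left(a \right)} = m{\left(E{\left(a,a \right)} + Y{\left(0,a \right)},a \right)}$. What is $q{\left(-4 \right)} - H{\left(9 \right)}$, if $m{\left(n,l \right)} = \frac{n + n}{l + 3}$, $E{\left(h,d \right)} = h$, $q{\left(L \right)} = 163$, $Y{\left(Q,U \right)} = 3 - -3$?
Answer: $\frac{321}{2} \approx 160.5$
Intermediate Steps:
$Y{\left(Q,U \right)} = 6$ ($Y{\left(Q,U \right)} = 3 + 3 = 6$)
$m{\left(n,l \right)} = \frac{2 n}{3 + l}$
$H{\left(a \right)} = \frac{2 \left(6 + a\right)}{3 + a}$ ($H{\left(a \right)} = \frac{2 \left(a + 6\right)}{3 + a} = \frac{2 \left(6 + a\right)}{3 + a}$)
$q{\left(-4 \right)} - H{\left(9 \right)} = 163 - \frac{2 \left(6 + 9\right)}{3 + 9} = 163 - 2 \cdot \frac{1}{12} \cdot 15 = 163 - \frac{5}{2} = \frac{321}{2}$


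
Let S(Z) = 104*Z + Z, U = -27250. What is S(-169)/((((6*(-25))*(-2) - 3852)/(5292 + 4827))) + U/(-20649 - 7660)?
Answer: 1694435894465/33517856 ≈ 50553.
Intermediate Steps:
S(Z) = 105*Z
S(-169)/((((6*(-25))*(-2) - 3852)/(5292 + 4827))) + U/(-20649 - 7660) = (105*(-169))/((((6*(-25))*(-2) - 3852)/(5292 + 4827))) - 27250/(-20649 - 7660) = -17745*10119/(-150*(-2) - 3852) - 27250/(-28309) = -17745*10119/(300 - 3852) - 27250*(-1/28309) = -17745/((-3552*1/10119)) + 27250/28309 = -17745/(-1184/3373) + 27250/28309 = -17745*(-3373/1184) + 27250/28309 = 59853885/1184 + 27250/28309 = 1694435894465/33517856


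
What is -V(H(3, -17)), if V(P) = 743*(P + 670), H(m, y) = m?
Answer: -500039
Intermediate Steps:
V(P) = 497810 + 743*P (V(P) = 743*(670 + P) = 497810 + 743*P)
-V(H(3, -17)) = -(497810 + 743*3) = -(497810 + 2229) = -1*500039 = -500039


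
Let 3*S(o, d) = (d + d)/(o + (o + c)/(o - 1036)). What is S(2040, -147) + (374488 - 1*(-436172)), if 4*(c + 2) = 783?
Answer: 6648688395932/8201575 ≈ 8.1066e+5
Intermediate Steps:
c = 775/4 (c = -2 + (1/4)*783 = -2 + 783/4 = 775/4 ≈ 193.75)
S(o, d) = 2*d/(3*(o + (775/4 + o)/(-1036 + o))) (S(o, d) = ((d + d)/(o + (o + 775/4)/(o - 1036)))/3 = ((2*d)/(o + (775/4 + o)/(-1036 + o)))/3 = (2*d/(o + (775/4 + o)/(-1036 + o)))/3 = 2*d/(3*(o + (775/4 + o)/(-1036 + o))))
S(2040, -147) + (374488 - 1*(-436172)) = (8/3)*(-147)*(-1036 + 2040)/(775 - 4140*2040 + 4*2040**2) + (374488 - 1*(-436172)) = (8/3)*(-147)*1004/(775 - 8445600 + 4*4161600) + (374488 + 436172) = (8/3)*(-147)*1004/(775 - 8445600 + 16646400) + 810660 = (8/3)*(-147)*1004/8201575 + 810660 = (8/3)*(-147)*(1/8201575)*1004 + 810660 = -393568/8201575 + 810660 = 6648688395932/8201575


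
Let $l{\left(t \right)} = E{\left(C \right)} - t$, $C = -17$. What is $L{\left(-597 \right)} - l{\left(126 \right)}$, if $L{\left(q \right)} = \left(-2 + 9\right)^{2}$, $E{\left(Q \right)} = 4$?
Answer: $171$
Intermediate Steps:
$l{\left(t \right)} = 4 - t$
$L{\left(q \right)} = 49$ ($L{\left(q \right)} = 7^{2} = 49$)
$L{\left(-597 \right)} - l{\left(126 \right)} = 49 - \left(4 - 126\right) = 49 - -122 = 49 + 122 = 171$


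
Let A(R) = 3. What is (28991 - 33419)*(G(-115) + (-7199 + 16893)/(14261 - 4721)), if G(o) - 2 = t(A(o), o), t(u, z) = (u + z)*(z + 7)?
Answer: -14197227522/265 ≈ -5.3574e+7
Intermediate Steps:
t(u, z) = (7 + z)*(u + z) (t(u, z) = (u + z)*(7 + z) = (7 + z)*(u + z))
G(o) = 23 + o**2 + 10*o (G(o) = 2 + (o**2 + 7*3 + 7*o + 3*o) = 2 + (o**2 + 21 + 7*o + 3*o) = 2 + (21 + o**2 + 10*o) = 23 + o**2 + 10*o)
(28991 - 33419)*(G(-115) + (-7199 + 16893)/(14261 - 4721)) = (28991 - 33419)*((23 + (-115)**2 + 10*(-115)) + (-7199 + 16893)/(14261 - 4721)) = -4428*((23 + 13225 - 1150) + 9694/9540) = -4428*(12098 + 9694*(1/9540)) = -4428*(12098 + 4847/4770) = -4428*57712307/4770 = -14197227522/265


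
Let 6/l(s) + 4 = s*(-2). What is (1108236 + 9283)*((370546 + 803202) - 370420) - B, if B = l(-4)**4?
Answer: 14363748851631/16 ≈ 8.9773e+11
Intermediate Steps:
l(s) = 6/(-4 - 2*s) (l(s) = 6/(-4 + s*(-2)) = 6/(-4 - 2*s))
B = 81/16 (B = (-3/(2 - 4))**4 = (-3/(-2))**4 = (-3*(-1/2))**4 = (3/2)**4 = 81/16 ≈ 5.0625)
(1108236 + 9283)*((370546 + 803202) - 370420) - B = (1108236 + 9283)*((370546 + 803202) - 370420) - 1*81/16 = 1117519*(1173748 - 370420) - 81/16 = 1117519*803328 - 81/16 = 897734303232 - 81/16 = 14363748851631/16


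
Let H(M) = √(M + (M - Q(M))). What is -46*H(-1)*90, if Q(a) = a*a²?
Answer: -4140*I ≈ -4140.0*I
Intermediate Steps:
Q(a) = a³
H(M) = √(-M³ + 2*M) (H(M) = √(M + (M - M³)) = √(-M³ + 2*M))
-46*H(-1)*90 = -46*I*√(2 - 1*(-1)²)*90 = -46*I*√(2 - 1*1)*90 = -46*I*√(2 - 1)*90 = -46*I*90 = -4140*I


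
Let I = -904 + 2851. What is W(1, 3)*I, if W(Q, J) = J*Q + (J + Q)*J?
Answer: 29205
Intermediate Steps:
W(Q, J) = J*Q + J*(J + Q)
I = 1947
W(1, 3)*I = (3*(3 + 2*1))*1947 = (3*(3 + 2))*1947 = (3*5)*1947 = 15*1947 = 29205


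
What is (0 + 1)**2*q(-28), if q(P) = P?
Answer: -28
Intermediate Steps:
(0 + 1)**2*q(-28) = (0 + 1)**2*(-28) = 1**2*(-28) = 1*(-28) = -28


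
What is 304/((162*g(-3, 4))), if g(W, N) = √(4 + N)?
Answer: 38*√2/81 ≈ 0.66346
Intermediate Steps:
304/((162*g(-3, 4))) = 304/((162*√(4 + 4))) = 304/((162*√8)) = 304/((162*(2*√2))) = 304/((324*√2)) = 304*(√2/648) = 38*√2/81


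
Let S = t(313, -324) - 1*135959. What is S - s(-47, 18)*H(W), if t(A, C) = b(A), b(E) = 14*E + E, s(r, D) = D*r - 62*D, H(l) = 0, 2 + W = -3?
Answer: -131264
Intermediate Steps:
W = -5 (W = -2 - 3 = -5)
s(r, D) = -62*D + D*r
b(E) = 15*E
t(A, C) = 15*A
S = -131264 (S = 15*313 - 1*135959 = 4695 - 135959 = -131264)
S - s(-47, 18)*H(W) = -131264 - 18*(-62 - 47)*0 = -131264 - 18*(-109)*0 = -131264 - (-1962)*0 = -131264 - 1*0 = -131264 + 0 = -131264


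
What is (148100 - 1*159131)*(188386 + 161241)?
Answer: -3856735437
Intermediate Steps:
(148100 - 1*159131)*(188386 + 161241) = (148100 - 159131)*349627 = -11031*349627 = -3856735437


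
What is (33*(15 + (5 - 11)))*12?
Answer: 3564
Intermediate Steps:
(33*(15 + (5 - 11)))*12 = (33*(15 - 6))*12 = (33*9)*12 = 297*12 = 3564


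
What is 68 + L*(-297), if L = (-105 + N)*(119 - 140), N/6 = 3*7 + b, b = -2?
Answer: 56201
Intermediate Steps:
N = 114 (N = 6*(3*7 - 2) = 6*(21 - 2) = 6*19 = 114)
L = -189 (L = (-105 + 114)*(119 - 140) = 9*(-21) = -189)
68 + L*(-297) = 68 - 189*(-297) = 68 + 56133 = 56201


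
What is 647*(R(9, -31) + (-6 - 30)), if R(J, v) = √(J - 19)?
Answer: -23292 + 647*I*√10 ≈ -23292.0 + 2046.0*I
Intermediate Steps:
R(J, v) = √(-19 + J)
647*(R(9, -31) + (-6 - 30)) = 647*(√(-19 + 9) + (-6 - 30)) = 647*(√(-10) - 36) = 647*(I*√10 - 36) = 647*(-36 + I*√10) = -23292 + 647*I*√10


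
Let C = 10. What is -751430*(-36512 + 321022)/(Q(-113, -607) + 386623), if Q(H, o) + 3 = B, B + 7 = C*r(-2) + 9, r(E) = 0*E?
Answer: -106894674650/193311 ≈ -5.5297e+5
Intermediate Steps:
r(E) = 0
B = 2 (B = -7 + (10*0 + 9) = -7 + (0 + 9) = -7 + 9 = 2)
Q(H, o) = -1 (Q(H, o) = -3 + 2 = -1)
-751430*(-36512 + 321022)/(Q(-113, -607) + 386623) = -751430*(-36512 + 321022)/(-1 + 386623) = -751430/(386622/284510) = -751430/(386622*(1/284510)) = -751430/193311/142255 = -751430*142255/193311 = -106894674650/193311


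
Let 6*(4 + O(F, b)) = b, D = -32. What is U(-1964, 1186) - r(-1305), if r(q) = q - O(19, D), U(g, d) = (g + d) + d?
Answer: 5111/3 ≈ 1703.7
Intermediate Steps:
O(F, b) = -4 + b/6
U(g, d) = g + 2*d (U(g, d) = (d + g) + d = g + 2*d)
r(q) = 28/3 + q (r(q) = q - (-4 + (⅙)*(-32)) = q - (-4 - 16/3) = q - 1*(-28/3) = q + 28/3 = 28/3 + q)
U(-1964, 1186) - r(-1305) = (-1964 + 2*1186) - (28/3 - 1305) = (-1964 + 2372) - 1*(-3887/3) = 408 + 3887/3 = 5111/3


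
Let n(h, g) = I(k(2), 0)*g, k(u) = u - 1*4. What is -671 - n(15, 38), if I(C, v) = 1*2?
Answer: -747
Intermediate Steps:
k(u) = -4 + u (k(u) = u - 4 = -4 + u)
I(C, v) = 2
n(h, g) = 2*g
-671 - n(15, 38) = -671 - 2*38 = -671 - 1*76 = -671 - 76 = -747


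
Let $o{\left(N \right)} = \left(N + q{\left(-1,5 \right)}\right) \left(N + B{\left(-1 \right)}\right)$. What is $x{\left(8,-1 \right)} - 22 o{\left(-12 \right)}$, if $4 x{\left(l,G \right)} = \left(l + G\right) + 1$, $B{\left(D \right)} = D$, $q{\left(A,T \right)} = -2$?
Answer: $-4002$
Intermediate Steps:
$x{\left(l,G \right)} = \frac{1}{4} + \frac{G}{4} + \frac{l}{4}$ ($x{\left(l,G \right)} = \frac{\left(l + G\right) + 1}{4} = \frac{\left(G + l\right) + 1}{4} = \frac{1 + G + l}{4} = \frac{1}{4} + \frac{G}{4} + \frac{l}{4}$)
$o{\left(N \right)} = \left(-1 + N\right) \left(-2 + N\right)$ ($o{\left(N \right)} = \left(N - 2\right) \left(N - 1\right) = \left(-2 + N\right) \left(-1 + N\right) = \left(-1 + N\right) \left(-2 + N\right)$)
$x{\left(8,-1 \right)} - 22 o{\left(-12 \right)} = \left(\frac{1}{4} + \frac{1}{4} \left(-1\right) + \frac{1}{4} \cdot 8\right) - 22 \left(2 + \left(-12\right)^{2} - -36\right) = \left(\frac{1}{4} - \frac{1}{4} + 2\right) - 22 \left(2 + 144 + 36\right) = 2 - 4004 = -4002$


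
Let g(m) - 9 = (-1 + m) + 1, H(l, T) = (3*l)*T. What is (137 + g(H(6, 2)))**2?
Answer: 33124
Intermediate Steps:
H(l, T) = 3*T*l
g(m) = 9 + m (g(m) = 9 + ((-1 + m) + 1) = 9 + m)
(137 + g(H(6, 2)))**2 = (137 + (9 + 3*2*6))**2 = (137 + (9 + 36))**2 = (137 + 45)**2 = 182**2 = 33124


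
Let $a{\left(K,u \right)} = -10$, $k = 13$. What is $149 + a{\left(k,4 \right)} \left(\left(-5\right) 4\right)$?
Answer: $349$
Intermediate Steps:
$149 + a{\left(k,4 \right)} \left(\left(-5\right) 4\right) = 149 - 10 \left(\left(-5\right) 4\right) = 149 - -200 = 149 + 200 = 349$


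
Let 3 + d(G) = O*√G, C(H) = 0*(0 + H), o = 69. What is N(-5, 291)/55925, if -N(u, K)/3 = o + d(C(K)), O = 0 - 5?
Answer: -198/55925 ≈ -0.0035405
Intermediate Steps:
O = -5
C(H) = 0 (C(H) = 0*H = 0)
d(G) = -3 - 5*√G
N(u, K) = -198 (N(u, K) = -3*(69 + (-3 - 5*√0)) = -3*(69 + (-3 - 5*0)) = -3*(69 + (-3 + 0)) = -3*(69 - 3) = -3*66 = -198)
N(-5, 291)/55925 = -198/55925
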